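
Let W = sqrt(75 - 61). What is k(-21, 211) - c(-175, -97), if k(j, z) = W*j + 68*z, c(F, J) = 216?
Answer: 14132 - 21*sqrt(14) ≈ 14053.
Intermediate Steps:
W = sqrt(14) ≈ 3.7417
k(j, z) = 68*z + j*sqrt(14) (k(j, z) = sqrt(14)*j + 68*z = j*sqrt(14) + 68*z = 68*z + j*sqrt(14))
k(-21, 211) - c(-175, -97) = (68*211 - 21*sqrt(14)) - 1*216 = (14348 - 21*sqrt(14)) - 216 = 14132 - 21*sqrt(14)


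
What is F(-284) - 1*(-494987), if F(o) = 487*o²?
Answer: 39774459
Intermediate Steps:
F(-284) - 1*(-494987) = 487*(-284)² - 1*(-494987) = 487*80656 + 494987 = 39279472 + 494987 = 39774459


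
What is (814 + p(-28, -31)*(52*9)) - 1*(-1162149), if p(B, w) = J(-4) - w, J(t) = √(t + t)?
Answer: 1177471 + 936*I*√2 ≈ 1.1775e+6 + 1323.7*I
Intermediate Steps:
J(t) = √2*√t (J(t) = √(2*t) = √2*√t)
p(B, w) = -w + 2*I*√2 (p(B, w) = √2*√(-4) - w = √2*(2*I) - w = 2*I*√2 - w = -w + 2*I*√2)
(814 + p(-28, -31)*(52*9)) - 1*(-1162149) = (814 + (-1*(-31) + 2*I*√2)*(52*9)) - 1*(-1162149) = (814 + (31 + 2*I*√2)*468) + 1162149 = (814 + (14508 + 936*I*√2)) + 1162149 = (15322 + 936*I*√2) + 1162149 = 1177471 + 936*I*√2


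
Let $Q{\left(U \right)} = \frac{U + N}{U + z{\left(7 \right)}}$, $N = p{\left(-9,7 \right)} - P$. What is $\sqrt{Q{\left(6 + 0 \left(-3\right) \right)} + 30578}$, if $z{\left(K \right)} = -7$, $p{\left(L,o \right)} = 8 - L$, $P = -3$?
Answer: $2 \sqrt{7638} \approx 174.79$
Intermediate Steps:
$N = 20$ ($N = \left(8 - -9\right) - -3 = \left(8 + 9\right) + 3 = 17 + 3 = 20$)
$Q{\left(U \right)} = \frac{20 + U}{-7 + U}$ ($Q{\left(U \right)} = \frac{U + 20}{U - 7} = \frac{20 + U}{-7 + U}$)
$\sqrt{Q{\left(6 + 0 \left(-3\right) \right)} + 30578} = \sqrt{\frac{20 + \left(6 + 0 \left(-3\right)\right)}{-7 + \left(6 + 0 \left(-3\right)\right)} + 30578} = \sqrt{\frac{20 + \left(6 + 0\right)}{-7 + \left(6 + 0\right)} + 30578} = \sqrt{\frac{20 + 6}{-7 + 6} + 30578} = \sqrt{\frac{1}{-1} \cdot 26 + 30578} = \sqrt{\left(-1\right) 26 + 30578} = \sqrt{-26 + 30578} = \sqrt{30552} = 2 \sqrt{7638}$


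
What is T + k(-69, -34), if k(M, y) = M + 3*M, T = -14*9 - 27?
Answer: -429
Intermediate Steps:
T = -153 (T = -126 - 27 = -153)
k(M, y) = 4*M
T + k(-69, -34) = -153 + 4*(-69) = -153 - 276 = -429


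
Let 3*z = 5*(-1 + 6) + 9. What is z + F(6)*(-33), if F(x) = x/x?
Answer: -65/3 ≈ -21.667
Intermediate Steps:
z = 34/3 (z = (5*(-1 + 6) + 9)/3 = (5*5 + 9)/3 = (25 + 9)/3 = (1/3)*34 = 34/3 ≈ 11.333)
F(x) = 1
z + F(6)*(-33) = 34/3 + 1*(-33) = 34/3 - 33 = -65/3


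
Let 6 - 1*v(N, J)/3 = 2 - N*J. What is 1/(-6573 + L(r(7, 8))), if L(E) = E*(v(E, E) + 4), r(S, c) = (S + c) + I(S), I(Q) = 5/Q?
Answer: 343/1824701 ≈ 0.00018798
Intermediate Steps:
r(S, c) = S + c + 5/S (r(S, c) = (S + c) + 5/S = S + c + 5/S)
v(N, J) = 12 + 3*J*N (v(N, J) = 18 - 3*(2 - N*J) = 18 - 3*(2 - J*N) = 18 + (-6 + 3*J*N) = 12 + 3*J*N)
L(E) = E*(16 + 3*E²) (L(E) = E*((12 + 3*E*E) + 4) = E*((12 + 3*E²) + 4) = E*(16 + 3*E²))
1/(-6573 + L(r(7, 8))) = 1/(-6573 + (7 + 8 + 5/7)*(16 + 3*(7 + 8 + 5/7)²)) = 1/(-6573 + 110*(16 + 3*(110/7)²)/7) = 1/(-6573 + 110*(16 + 3*(12100/49))/7) = 1/(-6573 + 110*(16 + 36300/49)/7) = 1/(-6573 + (110/7)*(37084/49)) = 1/(-6573 + 4079240/343) = 1/(1824701/343) = 343/1824701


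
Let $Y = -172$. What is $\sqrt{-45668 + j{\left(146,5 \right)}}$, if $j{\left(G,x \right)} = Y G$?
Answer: $2 i \sqrt{17695} \approx 266.04 i$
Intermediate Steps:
$j{\left(G,x \right)} = - 172 G$
$\sqrt{-45668 + j{\left(146,5 \right)}} = \sqrt{-45668 - 25112} = \sqrt{-70780} = 2 i \sqrt{17695}$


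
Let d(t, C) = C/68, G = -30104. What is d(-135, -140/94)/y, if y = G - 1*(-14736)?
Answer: 35/24558064 ≈ 1.4252e-6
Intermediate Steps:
d(t, C) = C/68 (d(t, C) = C*(1/68) = C/68)
y = -15368 (y = -30104 - 1*(-14736) = -30104 + 14736 = -15368)
d(-135, -140/94)/y = ((-140/94)/68)/(-15368) = ((-140*1/94)/68)*(-1/15368) = ((1/68)*(-70/47))*(-1/15368) = -35/1598*(-1/15368) = 35/24558064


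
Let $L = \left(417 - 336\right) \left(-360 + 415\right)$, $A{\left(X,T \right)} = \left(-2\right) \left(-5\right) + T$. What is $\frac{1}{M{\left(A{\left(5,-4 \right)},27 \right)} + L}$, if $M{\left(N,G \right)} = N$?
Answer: $\frac{1}{4461} \approx 0.00022416$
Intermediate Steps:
$A{\left(X,T \right)} = 10 + T$
$L = 4455$ ($L = 81 \cdot 55 = 4455$)
$\frac{1}{M{\left(A{\left(5,-4 \right)},27 \right)} + L} = \frac{1}{\left(10 - 4\right) + 4455} = \frac{1}{6 + 4455} = \frac{1}{4461}$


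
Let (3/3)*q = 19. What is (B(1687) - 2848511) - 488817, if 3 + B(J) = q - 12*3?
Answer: -3337348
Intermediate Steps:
q = 19
B(J) = -20 (B(J) = -3 + (19 - 12*3) = -3 + (19 - 36) = -3 - 17 = -20)
(B(1687) - 2848511) - 488817 = (-20 - 2848511) - 488817 = -2848531 - 488817 = -3337348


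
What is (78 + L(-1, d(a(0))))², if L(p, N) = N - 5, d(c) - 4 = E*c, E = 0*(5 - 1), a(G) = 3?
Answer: 5929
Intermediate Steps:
E = 0 (E = 0*4 = 0)
d(c) = 4 (d(c) = 4 + 0*c = 4 + 0 = 4)
L(p, N) = -5 + N
(78 + L(-1, d(a(0))))² = (78 + (-5 + 4))² = (78 - 1)² = 77² = 5929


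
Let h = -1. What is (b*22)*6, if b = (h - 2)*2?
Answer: -792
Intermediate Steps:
b = -6 (b = (-1 - 2)*2 = -3*2 = -6)
(b*22)*6 = -6*22*6 = -132*6 = -792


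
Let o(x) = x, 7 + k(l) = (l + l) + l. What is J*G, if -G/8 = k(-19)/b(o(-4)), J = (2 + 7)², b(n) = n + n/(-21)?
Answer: -54432/5 ≈ -10886.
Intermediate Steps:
k(l) = -7 + 3*l (k(l) = -7 + ((l + l) + l) = -7 + (2*l + l) = -7 + 3*l)
b(n) = 20*n/21 (b(n) = n + n*(-1/21) = n - n/21 = 20*n/21)
J = 81 (J = 9² = 81)
G = -672/5 (G = -8*(-7 + 3*(-19))/((20/21)*(-4)) = -8*(-7 - 57)/(-80/21) = -(-512)*(-21)/80 = -8*84/5 = -672/5 ≈ -134.40)
J*G = 81*(-672/5) = -54432/5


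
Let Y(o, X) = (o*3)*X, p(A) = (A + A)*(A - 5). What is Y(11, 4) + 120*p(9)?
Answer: 8772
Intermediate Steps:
p(A) = 2*A*(-5 + A) (p(A) = (2*A)*(-5 + A) = 2*A*(-5 + A))
Y(o, X) = 3*X*o (Y(o, X) = (3*o)*X = 3*X*o)
Y(11, 4) + 120*p(9) = 3*4*11 + 120*(2*9*(-5 + 9)) = 132 + 120*(2*9*4) = 132 + 120*72 = 132 + 8640 = 8772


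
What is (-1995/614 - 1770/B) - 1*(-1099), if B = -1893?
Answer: 424893381/387434 ≈ 1096.7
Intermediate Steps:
(-1995/614 - 1770/B) - 1*(-1099) = (-1995/614 - 1770/(-1893)) - 1*(-1099) = (-1995*1/614 - 1770*(-1/1893)) + 1099 = (-1995/614 + 590/631) + 1099 = -896585/387434 + 1099 = 424893381/387434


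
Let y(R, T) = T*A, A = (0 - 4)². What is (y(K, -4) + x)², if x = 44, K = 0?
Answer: 400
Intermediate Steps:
A = 16 (A = (-4)² = 16)
y(R, T) = 16*T (y(R, T) = T*16 = 16*T)
(y(K, -4) + x)² = (16*(-4) + 44)² = (-64 + 44)² = (-20)² = 400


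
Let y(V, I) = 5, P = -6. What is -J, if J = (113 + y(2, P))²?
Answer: -13924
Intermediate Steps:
J = 13924 (J = (113 + 5)² = 118² = 13924)
-J = -1*13924 = -13924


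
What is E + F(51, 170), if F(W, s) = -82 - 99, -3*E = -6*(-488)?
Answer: -1157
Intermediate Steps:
E = -976 (E = -(-2)*(-488) = -1/3*2928 = -976)
F(W, s) = -181
E + F(51, 170) = -976 - 181 = -1157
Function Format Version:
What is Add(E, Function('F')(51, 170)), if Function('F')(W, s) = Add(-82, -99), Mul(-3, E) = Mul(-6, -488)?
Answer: -1157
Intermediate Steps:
E = -976 (E = Mul(Rational(-1, 3), Mul(-6, -488)) = Mul(Rational(-1, 3), 2928) = -976)
Function('F')(W, s) = -181
Add(E, Function('F')(51, 170)) = Add(-976, -181) = -1157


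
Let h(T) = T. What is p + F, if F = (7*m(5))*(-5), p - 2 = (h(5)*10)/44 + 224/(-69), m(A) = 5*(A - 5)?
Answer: -167/1518 ≈ -0.11001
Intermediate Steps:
m(A) = -25 + 5*A (m(A) = 5*(-5 + A) = -25 + 5*A)
p = -167/1518 (p = 2 + ((5*10)/44 + 224/(-69)) = 2 + (50*(1/44) + 224*(-1/69)) = 2 + (25/22 - 224/69) = 2 - 3203/1518 = -167/1518 ≈ -0.11001)
F = 0 (F = (7*(-25 + 5*5))*(-5) = (7*(-25 + 25))*(-5) = (7*0)*(-5) = 0*(-5) = 0)
p + F = -167/1518 + 0 = -167/1518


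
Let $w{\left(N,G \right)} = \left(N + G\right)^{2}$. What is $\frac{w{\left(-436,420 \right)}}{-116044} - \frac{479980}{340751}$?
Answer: $- \frac{13946507844}{9885527261} \approx -1.4108$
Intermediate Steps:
$w{\left(N,G \right)} = \left(G + N\right)^{2}$
$\frac{w{\left(-436,420 \right)}}{-116044} - \frac{479980}{340751} = \frac{\left(420 - 436\right)^{2}}{-116044} - \frac{479980}{340751} = \left(-16\right)^{2} \left(- \frac{1}{116044}\right) - \frac{479980}{340751} = 256 \left(- \frac{1}{116044}\right) - \frac{479980}{340751} = - \frac{64}{29011} - \frac{479980}{340751} = - \frac{13946507844}{9885527261}$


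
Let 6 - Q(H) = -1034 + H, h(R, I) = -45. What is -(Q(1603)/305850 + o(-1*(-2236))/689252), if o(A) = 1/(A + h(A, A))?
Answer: 425107390733/230939861861100 ≈ 0.0018408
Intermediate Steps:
Q(H) = 1040 - H (Q(H) = 6 - (-1034 + H) = 6 + (1034 - H) = 1040 - H)
o(A) = 1/(-45 + A) (o(A) = 1/(A - 45) = 1/(-45 + A))
-(Q(1603)/305850 + o(-1*(-2236))/689252) = -((1040 - 1*1603)/305850 + 1/(-45 - 1*(-2236)*689252)) = -((1040 - 1603)*(1/305850) + (1/689252)/(-45 + 2236)) = -(-563*1/305850 + (1/689252)/2191) = -(-563/305850 + (1/2191)*(1/689252)) = -(-563/305850 + 1/1510151132) = -1*(-425107390733/230939861861100) = 425107390733/230939861861100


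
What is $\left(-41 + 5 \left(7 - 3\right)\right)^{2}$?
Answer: $441$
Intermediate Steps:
$\left(-41 + 5 \left(7 - 3\right)\right)^{2} = \left(-41 + 5 \cdot 4\right)^{2} = \left(-41 + 20\right)^{2} = \left(-21\right)^{2} = 441$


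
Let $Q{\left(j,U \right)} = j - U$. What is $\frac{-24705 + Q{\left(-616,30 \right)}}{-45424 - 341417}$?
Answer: $\frac{25351}{386841} \approx 0.065533$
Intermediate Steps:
$\frac{-24705 + Q{\left(-616,30 \right)}}{-45424 - 341417} = \frac{-24705 - 646}{-45424 - 341417} = \frac{-24705 - 646}{-386841} = \left(-24705 - 646\right) \left(- \frac{1}{386841}\right) = \left(-25351\right) \left(- \frac{1}{386841}\right) = \frac{25351}{386841}$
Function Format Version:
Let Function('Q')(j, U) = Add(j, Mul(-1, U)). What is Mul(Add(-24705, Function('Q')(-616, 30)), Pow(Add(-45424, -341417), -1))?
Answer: Rational(25351, 386841) ≈ 0.065533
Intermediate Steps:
Mul(Add(-24705, Function('Q')(-616, 30)), Pow(Add(-45424, -341417), -1)) = Mul(Add(-24705, Add(-616, Mul(-1, 30))), Pow(Add(-45424, -341417), -1)) = Mul(Add(-24705, Add(-616, -30)), Pow(-386841, -1)) = Mul(Add(-24705, -646), Rational(-1, 386841)) = Mul(-25351, Rational(-1, 386841)) = Rational(25351, 386841)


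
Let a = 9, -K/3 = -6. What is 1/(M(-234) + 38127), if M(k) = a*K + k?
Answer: 1/38055 ≈ 2.6278e-5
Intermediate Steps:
K = 18 (K = -3*(-6) = 18)
M(k) = 162 + k (M(k) = 9*18 + k = 162 + k)
1/(M(-234) + 38127) = 1/((162 - 234) + 38127) = 1/(-72 + 38127) = 1/38055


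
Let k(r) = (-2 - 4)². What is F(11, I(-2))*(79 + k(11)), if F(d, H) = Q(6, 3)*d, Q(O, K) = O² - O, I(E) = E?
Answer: 37950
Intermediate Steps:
k(r) = 36 (k(r) = (-6)² = 36)
F(d, H) = 30*d (F(d, H) = (6*(-1 + 6))*d = (6*5)*d = 30*d)
F(11, I(-2))*(79 + k(11)) = (30*11)*(79 + 36) = 330*115 = 37950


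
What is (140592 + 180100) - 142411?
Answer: 178281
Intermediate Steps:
(140592 + 180100) - 142411 = 320692 - 142411 = 178281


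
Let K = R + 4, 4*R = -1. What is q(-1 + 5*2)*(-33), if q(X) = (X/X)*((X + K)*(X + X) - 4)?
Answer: -14883/2 ≈ -7441.5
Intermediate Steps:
R = -¼ (R = (¼)*(-1) = -¼ ≈ -0.25000)
K = 15/4 (K = -¼ + 4 = 15/4 ≈ 3.7500)
q(X) = -4 + 2*X*(15/4 + X) (q(X) = (X/X)*((X + 15/4)*(X + X) - 4) = 1*((15/4 + X)*(2*X) - 4) = 1*(2*X*(15/4 + X) - 4) = 1*(-4 + 2*X*(15/4 + X)) = -4 + 2*X*(15/4 + X))
q(-1 + 5*2)*(-33) = (-4 + 2*(-1 + 5*2)² + 15*(-1 + 5*2)/2)*(-33) = (-4 + 2*(-1 + 10)² + 15*(-1 + 10)/2)*(-33) = (-4 + 2*9² + (15/2)*9)*(-33) = (-4 + 2*81 + 135/2)*(-33) = (-4 + 162 + 135/2)*(-33) = (451/2)*(-33) = -14883/2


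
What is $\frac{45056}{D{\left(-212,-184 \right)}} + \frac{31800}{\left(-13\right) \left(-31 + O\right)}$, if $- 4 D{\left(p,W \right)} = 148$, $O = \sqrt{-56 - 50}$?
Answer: $- \frac{588497176}{513227} + \frac{31800 i \sqrt{106}}{13871} \approx -1146.7 + 23.603 i$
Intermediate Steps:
$O = i \sqrt{106}$ ($O = \sqrt{-106} = i \sqrt{106} \approx 10.296 i$)
$D{\left(p,W \right)} = -37$ ($D{\left(p,W \right)} = \left(- \frac{1}{4}\right) 148 = -37$)
$\frac{45056}{D{\left(-212,-184 \right)}} + \frac{31800}{\left(-13\right) \left(-31 + O\right)} = \frac{45056}{-37} + \frac{31800}{\left(-13\right) \left(-31 + i \sqrt{106}\right)} = 45056 \left(- \frac{1}{37}\right) + \frac{31800}{403 - 13 i \sqrt{106}} = - \frac{45056}{37} + \frac{31800}{403 - 13 i \sqrt{106}}$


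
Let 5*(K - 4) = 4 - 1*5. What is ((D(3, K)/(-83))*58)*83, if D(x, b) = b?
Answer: -1102/5 ≈ -220.40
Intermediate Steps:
K = 19/5 (K = 4 + (4 - 1*5)/5 = 4 + (4 - 5)/5 = 4 + (⅕)*(-1) = 4 - ⅕ = 19/5 ≈ 3.8000)
((D(3, K)/(-83))*58)*83 = (((19/5)/(-83))*58)*83 = (((19/5)*(-1/83))*58)*83 = -19/415*58*83 = -1102/415*83 = -1102/5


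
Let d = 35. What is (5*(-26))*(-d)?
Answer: 4550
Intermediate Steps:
(5*(-26))*(-d) = (5*(-26))*(-1*35) = -130*(-35) = 4550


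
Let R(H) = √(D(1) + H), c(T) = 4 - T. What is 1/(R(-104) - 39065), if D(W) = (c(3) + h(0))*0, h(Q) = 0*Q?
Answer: -3005/117390333 - 2*I*√26/1526074329 ≈ -2.5598e-5 - 6.6825e-9*I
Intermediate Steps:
h(Q) = 0
D(W) = 0 (D(W) = ((4 - 1*3) + 0)*0 = ((4 - 3) + 0)*0 = (1 + 0)*0 = 1*0 = 0)
R(H) = √H (R(H) = √(0 + H) = √H)
1/(R(-104) - 39065) = 1/(√(-104) - 39065) = 1/(2*I*√26 - 39065) = 1/(-39065 + 2*I*√26)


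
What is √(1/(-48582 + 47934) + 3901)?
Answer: √5055694/36 ≈ 62.458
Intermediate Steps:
√(1/(-48582 + 47934) + 3901) = √(1/(-648) + 3901) = √(-1/648 + 3901) = √(2527847/648) = √5055694/36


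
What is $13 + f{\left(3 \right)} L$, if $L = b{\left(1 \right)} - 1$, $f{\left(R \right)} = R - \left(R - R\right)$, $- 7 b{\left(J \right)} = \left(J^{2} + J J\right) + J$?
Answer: $\frac{61}{7} \approx 8.7143$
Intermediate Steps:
$b{\left(J \right)} = - \frac{2 J^{2}}{7} - \frac{J}{7}$ ($b{\left(J \right)} = - \frac{\left(J^{2} + J J\right) + J}{7} = - \frac{\left(J^{2} + J^{2}\right) + J}{7} = - \frac{2 J^{2} + J}{7} = - \frac{J + 2 J^{2}}{7} = - \frac{2 J^{2}}{7} - \frac{J}{7}$)
$f{\left(R \right)} = R$ ($f{\left(R \right)} = R - 0 = R + 0 = R$)
$L = - \frac{10}{7}$ ($L = \left(- \frac{1}{7}\right) 1 \left(1 + 2 \cdot 1\right) - 1 = \left(- \frac{1}{7}\right) 1 \left(1 + 2\right) - 1 = \left(- \frac{1}{7}\right) 1 \cdot 3 - 1 = - \frac{3}{7} - 1 = - \frac{10}{7} \approx -1.4286$)
$13 + f{\left(3 \right)} L = 13 + 3 \left(- \frac{10}{7}\right) = 13 - \frac{30}{7} = \frac{61}{7}$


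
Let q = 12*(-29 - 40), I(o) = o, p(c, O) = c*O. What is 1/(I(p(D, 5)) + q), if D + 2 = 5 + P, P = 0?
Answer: -1/813 ≈ -0.0012300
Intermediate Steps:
D = 3 (D = -2 + (5 + 0) = -2 + 5 = 3)
p(c, O) = O*c
q = -828 (q = 12*(-69) = -828)
1/(I(p(D, 5)) + q) = 1/(5*3 - 828) = 1/(15 - 828) = 1/(-813) = -1/813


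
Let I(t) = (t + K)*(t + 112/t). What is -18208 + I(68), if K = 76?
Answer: -139040/17 ≈ -8178.8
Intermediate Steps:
I(t) = (76 + t)*(t + 112/t) (I(t) = (t + 76)*(t + 112/t) = (76 + t)*(t + 112/t))
-18208 + I(68) = -18208 + (112 + 68² + 76*68 + 8512/68) = -18208 + (112 + 4624 + 5168 + 8512*(1/68)) = -18208 + (112 + 4624 + 5168 + 2128/17) = -18208 + 170496/17 = -139040/17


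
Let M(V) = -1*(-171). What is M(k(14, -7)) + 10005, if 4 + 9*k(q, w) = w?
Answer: 10176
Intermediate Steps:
k(q, w) = -4/9 + w/9
M(V) = 171
M(k(14, -7)) + 10005 = 171 + 10005 = 10176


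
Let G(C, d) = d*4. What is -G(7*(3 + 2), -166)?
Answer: 664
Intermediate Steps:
G(C, d) = 4*d
-G(7*(3 + 2), -166) = -4*(-166) = -1*(-664) = 664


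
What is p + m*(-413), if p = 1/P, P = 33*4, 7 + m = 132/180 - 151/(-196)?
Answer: 1747871/770 ≈ 2270.0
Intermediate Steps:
m = -16159/2940 (m = -7 + (132/180 - 151/(-196)) = -7 + (132*(1/180) - 151*(-1/196)) = -7 + (11/15 + 151/196) = -7 + 4421/2940 = -16159/2940 ≈ -5.4963)
P = 132
p = 1/132 ≈ 0.0075758
p + m*(-413) = 1/132 - 16159/2940*(-413) = 1/132 + 953381/420 = 1747871/770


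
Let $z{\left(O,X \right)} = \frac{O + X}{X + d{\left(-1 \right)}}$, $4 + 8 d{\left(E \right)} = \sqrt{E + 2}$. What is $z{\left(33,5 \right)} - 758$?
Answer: $- \frac{27742}{37} \approx -749.78$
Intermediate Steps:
$d{\left(E \right)} = - \frac{1}{2} + \frac{\sqrt{2 + E}}{8}$ ($d{\left(E \right)} = - \frac{1}{2} + \frac{\sqrt{E + 2}}{8} = - \frac{1}{2} + \frac{\sqrt{2 + E}}{8}$)
$z{\left(O,X \right)} = \frac{O + X}{- \frac{3}{8} + X}$ ($z{\left(O,X \right)} = \frac{O + X}{X - \left(\frac{1}{2} - \frac{\sqrt{2 - 1}}{8}\right)} = \frac{O + X}{X - \left(\frac{1}{2} - \frac{\sqrt{1}}{8}\right)} = \frac{O + X}{X + \left(- \frac{1}{2} + \frac{1}{8} \cdot 1\right)} = \frac{O + X}{X + \left(- \frac{1}{2} + \frac{1}{8}\right)} = \frac{O + X}{X - \frac{3}{8}} = \frac{O + X}{- \frac{3}{8} + X}$)
$z{\left(33,5 \right)} - 758 = \frac{8 \left(33 + 5\right)}{-3 + 8 \cdot 5} - 758 = 8 \frac{1}{-3 + 40} \cdot 38 - 758 = 8 \cdot \frac{1}{37} \cdot 38 - 758 = \frac{304}{37} - 758 = - \frac{27742}{37}$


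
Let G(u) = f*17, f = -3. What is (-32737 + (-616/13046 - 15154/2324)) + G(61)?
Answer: -22597621705/689066 ≈ -32795.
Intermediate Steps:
G(u) = -51 (G(u) = -3*17 = -51)
(-32737 + (-616/13046 - 15154/2324)) + G(61) = (-32737 + (-616/13046 - 15154/2324)) - 51 = (-32737 + (-616*1/13046 - 15154*1/2324)) - 51 = (-32737 + (-28/593 - 7577/1162)) - 51 = (-32737 - 4525697/689066) - 51 = -22562479339/689066 - 51 = -22597621705/689066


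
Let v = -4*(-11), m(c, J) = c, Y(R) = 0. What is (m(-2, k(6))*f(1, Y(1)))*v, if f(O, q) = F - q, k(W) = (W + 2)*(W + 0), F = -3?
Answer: 264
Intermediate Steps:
k(W) = W*(2 + W) (k(W) = (2 + W)*W = W*(2 + W))
f(O, q) = -3 - q
v = 44
(m(-2, k(6))*f(1, Y(1)))*v = -2*(-3 - 1*0)*44 = -2*(-3 + 0)*44 = -2*(-3)*44 = 6*44 = 264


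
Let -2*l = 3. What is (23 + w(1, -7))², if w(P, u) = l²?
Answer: 10201/16 ≈ 637.56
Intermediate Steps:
l = -3/2 (l = -½*3 = -3/2 ≈ -1.5000)
w(P, u) = 9/4 (w(P, u) = (-3/2)² = 9/4)
(23 + w(1, -7))² = (23 + 9/4)² = (101/4)² = 10201/16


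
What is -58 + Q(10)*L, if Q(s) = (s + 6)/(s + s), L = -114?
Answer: -746/5 ≈ -149.20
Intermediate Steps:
Q(s) = (6 + s)/(2*s) (Q(s) = (6 + s)/((2*s)) = (6 + s)*(1/(2*s)) = (6 + s)/(2*s))
-58 + Q(10)*L = -58 + ((1/2)*(6 + 10)/10)*(-114) = -58 + ((1/2)*(1/10)*16)*(-114) = -58 + (4/5)*(-114) = -58 - 456/5 = -746/5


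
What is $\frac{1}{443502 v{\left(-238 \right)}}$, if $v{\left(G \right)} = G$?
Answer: $- \frac{1}{105553476} \approx -9.4739 \cdot 10^{-9}$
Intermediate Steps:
$\frac{1}{443502 v{\left(-238 \right)}} = \frac{1}{443502 \left(-238\right)} = \frac{1}{443502} \left(- \frac{1}{238}\right) = - \frac{1}{105553476}$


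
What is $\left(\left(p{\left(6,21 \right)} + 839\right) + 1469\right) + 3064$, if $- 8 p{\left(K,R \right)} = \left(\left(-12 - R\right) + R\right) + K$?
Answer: $\frac{21491}{4} \approx 5372.8$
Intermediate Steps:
$p{\left(K,R \right)} = \frac{3}{2} - \frac{K}{8}$ ($p{\left(K,R \right)} = - \frac{\left(\left(-12 - R\right) + R\right) + K}{8} = - \frac{-12 + K}{8} = \frac{3}{2} - \frac{K}{8}$)
$\left(\left(p{\left(6,21 \right)} + 839\right) + 1469\right) + 3064 = \left(\left(\left(\frac{3}{2} - \frac{3}{4}\right) + 839\right) + 1469\right) + 3064 = \left(\left(\frac{3}{4} + 839\right) + 1469\right) + 3064 = \left(\frac{3359}{4} + 1469\right) + 3064 = \frac{9235}{4} + 3064 = \frac{21491}{4}$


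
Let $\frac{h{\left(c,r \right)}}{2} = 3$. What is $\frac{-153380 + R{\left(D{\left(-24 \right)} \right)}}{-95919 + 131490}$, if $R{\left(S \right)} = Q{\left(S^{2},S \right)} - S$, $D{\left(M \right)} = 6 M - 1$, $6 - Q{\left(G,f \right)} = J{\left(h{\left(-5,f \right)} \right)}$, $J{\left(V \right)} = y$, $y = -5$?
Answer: $- \frac{153224}{35571} \approx -4.3076$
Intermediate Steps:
$h{\left(c,r \right)} = 6$ ($h{\left(c,r \right)} = 2 \cdot 3 = 6$)
$J{\left(V \right)} = -5$
$Q{\left(G,f \right)} = 11$ ($Q{\left(G,f \right)} = 6 - -5 = 6 + 5 = 11$)
$D{\left(M \right)} = -1 + 6 M$
$R{\left(S \right)} = 11 - S$
$\frac{-153380 + R{\left(D{\left(-24 \right)} \right)}}{-95919 + 131490} = \frac{-153380 + \left(11 - \left(-1 + 6 \left(-24\right)\right)\right)}{-95919 + 131490} = \frac{-153380 + \left(11 - \left(-1 - 144\right)\right)}{35571} = \left(-153380 + \left(11 - -145\right)\right) \frac{1}{35571} = \left(-153380 + \left(11 + 145\right)\right) \frac{1}{35571} = \left(-153380 + 156\right) \frac{1}{35571} = \left(-153224\right) \frac{1}{35571} = - \frac{153224}{35571}$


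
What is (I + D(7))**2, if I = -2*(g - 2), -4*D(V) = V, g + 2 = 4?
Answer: 49/16 ≈ 3.0625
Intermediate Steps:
g = 2 (g = -2 + 4 = 2)
D(V) = -V/4
I = 0 (I = -2*(2 - 2) = -2*0 = 0)
(I + D(7))**2 = (0 - 1/4*7)**2 = (0 - 7/4)**2 = (-7/4)**2 = 49/16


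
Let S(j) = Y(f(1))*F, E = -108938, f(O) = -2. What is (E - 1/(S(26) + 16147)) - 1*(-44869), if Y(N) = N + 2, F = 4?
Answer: -1034522144/16147 ≈ -64069.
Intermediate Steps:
Y(N) = 2 + N
S(j) = 0 (S(j) = (2 - 2)*4 = 0*4 = 0)
(E - 1/(S(26) + 16147)) - 1*(-44869) = (-108938 - 1/(0 + 16147)) - 1*(-44869) = (-108938 - 1/16147) + 44869 = -1759021887/16147 + 44869 = -1034522144/16147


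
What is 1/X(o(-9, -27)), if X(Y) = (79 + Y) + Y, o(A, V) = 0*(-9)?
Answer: 1/79 ≈ 0.012658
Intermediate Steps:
o(A, V) = 0
X(Y) = 79 + 2*Y
1/X(o(-9, -27)) = 1/(79 + 2*0) = 1/(79 + 0) = 1/79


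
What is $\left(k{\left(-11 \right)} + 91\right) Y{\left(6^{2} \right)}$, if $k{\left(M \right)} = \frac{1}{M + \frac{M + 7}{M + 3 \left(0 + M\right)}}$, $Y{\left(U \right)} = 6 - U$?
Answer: $- \frac{10909}{4} \approx -2727.3$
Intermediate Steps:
$k{\left(M \right)} = \frac{1}{M + \frac{7 + M}{4 M}}$ ($k{\left(M \right)} = \frac{1}{M + \frac{7 + M}{M + 3 M}} = \frac{1}{M + \frac{7 + M}{4 M}}$)
$\left(k{\left(-11 \right)} + 91\right) Y{\left(6^{2} \right)} = \left(4 \left(-11\right) \frac{1}{7 - 11 + 4 \left(-11\right)^{2}} + 91\right) \left(6 - 6^{2}\right) = \left(4 \left(-11\right) \frac{1}{7 - 11 + 4 \cdot 121} + 91\right) \left(6 - 36\right) = \left(4 \left(-11\right) \frac{1}{7 - 11 + 484} + 91\right) \left(6 - 36\right) = \left(4 \left(-11\right) \frac{1}{480} + 91\right) \left(-30\right) = \left(- \frac{11}{120} + 91\right) \left(-30\right) = \frac{10909}{120} \left(-30\right) = - \frac{10909}{4}$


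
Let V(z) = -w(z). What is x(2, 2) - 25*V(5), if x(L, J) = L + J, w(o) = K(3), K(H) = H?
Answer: 79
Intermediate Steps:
w(o) = 3
x(L, J) = J + L
V(z) = -3 (V(z) = -1*3 = -3)
x(2, 2) - 25*V(5) = (2 + 2) - 25*(-3) = 4 + 75 = 79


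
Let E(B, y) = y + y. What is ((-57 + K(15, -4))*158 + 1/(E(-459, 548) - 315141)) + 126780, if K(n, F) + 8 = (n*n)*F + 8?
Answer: -7670863171/314045 ≈ -24426.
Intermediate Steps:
E(B, y) = 2*y
K(n, F) = F*n**2 (K(n, F) = -8 + ((n*n)*F + 8) = -8 + (n**2*F + 8) = -8 + (F*n**2 + 8) = -8 + (8 + F*n**2) = F*n**2)
((-57 + K(15, -4))*158 + 1/(E(-459, 548) - 315141)) + 126780 = ((-57 - 4*15**2)*158 + 1/(2*548 - 315141)) + 126780 = ((-57 - 4*225)*158 + 1/(1096 - 315141)) + 126780 = ((-57 - 900)*158 + 1/(-314045)) + 126780 = (-957*158 - 1/314045) + 126780 = (-151206 - 1/314045) + 126780 = -47485488271/314045 + 126780 = -7670863171/314045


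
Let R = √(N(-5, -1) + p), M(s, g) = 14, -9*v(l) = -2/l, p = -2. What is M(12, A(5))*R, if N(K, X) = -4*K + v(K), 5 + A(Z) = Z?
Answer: 28*√1010/15 ≈ 59.324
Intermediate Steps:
A(Z) = -5 + Z
v(l) = 2/(9*l) (v(l) = -(-2)/(9*l) = 2/(9*l))
N(K, X) = -4*K + 2/(9*K)
R = 2*√1010/15 (R = √((-4*(-5) + (2/9)/(-5)) - 2) = √((20 + (2/9)*(-⅕)) - 2) = √((20 - 2/45) - 2) = √(898/45 - 2) = √(808/45) = 2*√1010/15 ≈ 4.2374)
M(12, A(5))*R = 14*(2*√1010/15) = 28*√1010/15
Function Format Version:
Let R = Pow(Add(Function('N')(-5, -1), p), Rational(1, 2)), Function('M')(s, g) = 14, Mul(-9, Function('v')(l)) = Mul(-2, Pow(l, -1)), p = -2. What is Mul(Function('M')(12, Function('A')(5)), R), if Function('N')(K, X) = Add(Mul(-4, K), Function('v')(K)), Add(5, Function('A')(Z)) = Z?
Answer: Mul(Rational(28, 15), Pow(1010, Rational(1, 2))) ≈ 59.324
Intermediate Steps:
Function('A')(Z) = Add(-5, Z)
Function('v')(l) = Mul(Rational(2, 9), Pow(l, -1)) (Function('v')(l) = Mul(Rational(-1, 9), Mul(-2, Pow(l, -1))) = Mul(Rational(2, 9), Pow(l, -1)))
Function('N')(K, X) = Add(Mul(-4, K), Mul(Rational(2, 9), Pow(K, -1)))
R = Mul(Rational(2, 15), Pow(1010, Rational(1, 2))) (R = Pow(Add(Add(Mul(-4, -5), Mul(Rational(2, 9), Pow(-5, -1))), -2), Rational(1, 2)) = Pow(Add(Add(20, Mul(Rational(2, 9), Rational(-1, 5))), -2), Rational(1, 2)) = Pow(Add(Add(20, Rational(-2, 45)), -2), Rational(1, 2)) = Pow(Add(Rational(898, 45), -2), Rational(1, 2)) = Pow(Rational(808, 45), Rational(1, 2)) = Mul(Rational(2, 15), Pow(1010, Rational(1, 2))) ≈ 4.2374)
Mul(Function('M')(12, Function('A')(5)), R) = Mul(14, Mul(Rational(2, 15), Pow(1010, Rational(1, 2)))) = Mul(Rational(28, 15), Pow(1010, Rational(1, 2)))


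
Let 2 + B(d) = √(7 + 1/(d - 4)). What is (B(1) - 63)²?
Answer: 12695/3 - 260*√15/3 ≈ 3896.0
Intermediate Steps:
B(d) = -2 + √(7 + 1/(-4 + d)) (B(d) = -2 + √(7 + 1/(d - 4)) = -2 + √(7 + 1/(-4 + d)))
(B(1) - 63)² = ((-2 + √((-27 + 7*1)/(-4 + 1))) - 63)² = ((-2 + √((-27 + 7)/(-3))) - 63)² = ((-2 + √(-⅓*(-20))) - 63)² = ((-2 + √(20/3)) - 63)² = ((-2 + 2*√15/3) - 63)² = (-65 + 2*√15/3)²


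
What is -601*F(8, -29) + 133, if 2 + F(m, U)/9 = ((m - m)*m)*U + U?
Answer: 167812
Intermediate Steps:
F(m, U) = -18 + 9*U (F(m, U) = -18 + 9*(((m - m)*m)*U + U) = -18 + 9*((0*m)*U + U) = -18 + 9*(0*U + U) = -18 + 9*(0 + U) = -18 + 9*U)
-601*F(8, -29) + 133 = -601*(-18 + 9*(-29)) + 133 = -601*(-18 - 261) + 133 = -601*(-279) + 133 = 167679 + 133 = 167812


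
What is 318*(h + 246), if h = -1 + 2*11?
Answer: 84906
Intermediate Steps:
h = 21 (h = -1 + 22 = 21)
318*(h + 246) = 318*(21 + 246) = 318*267 = 84906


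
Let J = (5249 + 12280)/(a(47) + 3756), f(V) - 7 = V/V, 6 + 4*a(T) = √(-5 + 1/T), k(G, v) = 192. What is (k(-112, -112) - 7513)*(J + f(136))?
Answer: 29284*(-2*√1222 + 745185*I)/(√1222 - 235282*I) ≈ -92748.0 + 5.0783*I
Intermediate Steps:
a(T) = -3/2 + √(-5 + 1/T)/4
f(V) = 8 (f(V) = 7 + V/V = 7 + 1 = 8)
J = 17529/(7509/2 + 3*I*√1222/188) (J = (5249 + 12280)/((-3/2 + √((1 - 5*47)/47)/4) + 3756) = 17529/((-3/2 + √((1 - 235)/47)/4) + 3756) = 17529/((-3/2 + √((1/47)*(-234))/4) + 3756) = 17529/((-3/2 + √(-234/47)/4) + 3756) = 17529/((-3/2 + (3*I*√1222/47)/4) + 3756) = 17529/((-3/2 + 3*I*√1222/188) + 3756) = 17529/(7509/2 + 3*I*√1222/188) ≈ 4.6688 - 0.00069367*I)
(k(-112, -112) - 7513)*(J + f(136)) = (192 - 7513)*((2749505452/588910859 - 11686*I*√1222/588910859) + 8) = -7321*(7460792324/588910859 - 11686*I*√1222/588910859) = -54620460604004/588910859 + 85553206*I*√1222/588910859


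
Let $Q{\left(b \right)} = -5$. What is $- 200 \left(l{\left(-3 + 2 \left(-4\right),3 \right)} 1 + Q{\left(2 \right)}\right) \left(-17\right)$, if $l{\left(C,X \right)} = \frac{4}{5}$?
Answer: $-14280$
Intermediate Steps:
$l{\left(C,X \right)} = \frac{4}{5}$ ($l{\left(C,X \right)} = 4 \cdot \frac{1}{5} = \frac{4}{5}$)
$- 200 \left(l{\left(-3 + 2 \left(-4\right),3 \right)} 1 + Q{\left(2 \right)}\right) \left(-17\right) = - 200 \left(\frac{4}{5} \cdot 1 - 5\right) \left(-17\right) = - 200 \left(\frac{4}{5} - 5\right) \left(-17\right) = \left(-200\right) \left(- \frac{21}{5}\right) \left(-17\right) = 840 \left(-17\right) = -14280$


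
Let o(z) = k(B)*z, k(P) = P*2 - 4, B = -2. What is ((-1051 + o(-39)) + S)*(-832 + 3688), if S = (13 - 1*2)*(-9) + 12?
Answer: -2359056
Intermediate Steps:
k(P) = -4 + 2*P (k(P) = 2*P - 4 = -4 + 2*P)
S = -87 (S = (13 - 2)*(-9) + 12 = 11*(-9) + 12 = -99 + 12 = -87)
o(z) = -8*z (o(z) = (-4 + 2*(-2))*z = (-4 - 4)*z = -8*z)
((-1051 + o(-39)) + S)*(-832 + 3688) = ((-1051 - 8*(-39)) - 87)*(-832 + 3688) = ((-1051 + 312) - 87)*2856 = (-739 - 87)*2856 = -826*2856 = -2359056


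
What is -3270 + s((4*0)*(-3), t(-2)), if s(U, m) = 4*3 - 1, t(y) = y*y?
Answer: -3259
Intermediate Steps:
t(y) = y**2
s(U, m) = 11 (s(U, m) = 12 - 1 = 11)
-3270 + s((4*0)*(-3), t(-2)) = -3270 + 11 = -3259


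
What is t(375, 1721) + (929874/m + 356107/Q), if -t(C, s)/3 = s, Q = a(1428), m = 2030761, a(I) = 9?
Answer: 628813204906/18276849 ≈ 34405.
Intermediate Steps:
Q = 9
t(C, s) = -3*s
t(375, 1721) + (929874/m + 356107/Q) = -3*1721 + (929874/2030761 + 356107/9) = -5163 + (929874*(1/2030761) + 356107*(⅑)) = -5163 + (929874/2030761 + 356107/9) = -5163 + 723176576293/18276849 = 628813204906/18276849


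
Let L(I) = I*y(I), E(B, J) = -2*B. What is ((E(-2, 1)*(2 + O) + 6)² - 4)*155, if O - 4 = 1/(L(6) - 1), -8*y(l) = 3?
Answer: 21576000/169 ≈ 1.2767e+5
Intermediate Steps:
y(l) = -3/8 (y(l) = -⅛*3 = -3/8)
L(I) = -3*I/8 (L(I) = I*(-3/8) = -3*I/8)
O = 48/13 (O = 4 + 1/(-3/8*6 - 1) = 4 + 1/(-9/4 - 1) = 4 + 1/(-13/4) = 4 - 4/13 = 48/13 ≈ 3.6923)
((E(-2, 1)*(2 + O) + 6)² - 4)*155 = (((-2*(-2))*(2 + 48/13) + 6)² - 4)*155 = ((4*(74/13) + 6)² - 4)*155 = ((296/13 + 6)² - 4)*155 = ((374/13)² - 4)*155 = (139876/169 - 4)*155 = (139200/169)*155 = 21576000/169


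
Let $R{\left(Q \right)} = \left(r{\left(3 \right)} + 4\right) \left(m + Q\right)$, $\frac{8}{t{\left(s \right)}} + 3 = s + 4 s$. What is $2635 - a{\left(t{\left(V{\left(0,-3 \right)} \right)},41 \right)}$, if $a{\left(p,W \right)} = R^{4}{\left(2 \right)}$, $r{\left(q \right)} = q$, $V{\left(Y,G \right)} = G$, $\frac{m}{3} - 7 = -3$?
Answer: $-92234181$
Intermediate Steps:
$m = 12$ ($m = 21 + 3 \left(-3\right) = 21 - 9 = 12$)
$t{\left(s \right)} = \frac{8}{-3 + 5 s}$ ($t{\left(s \right)} = \frac{8}{-3 + \left(s + 4 s\right)} = \frac{8}{-3 + 5 s}$)
$R{\left(Q \right)} = 84 + 7 Q$ ($R{\left(Q \right)} = \left(3 + 4\right) \left(12 + Q\right) = 7 \left(12 + Q\right) = 84 + 7 Q$)
$a{\left(p,W \right)} = 92236816$ ($a{\left(p,W \right)} = \left(84 + 7 \cdot 2\right)^{4} = \left(84 + 14\right)^{4} = 98^{4} = 92236816$)
$2635 - a{\left(t{\left(V{\left(0,-3 \right)} \right)},41 \right)} = 2635 - 92236816 = -92234181$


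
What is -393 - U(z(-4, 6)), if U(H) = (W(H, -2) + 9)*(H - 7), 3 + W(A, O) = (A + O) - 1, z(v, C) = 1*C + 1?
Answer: -393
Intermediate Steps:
z(v, C) = 1 + C (z(v, C) = C + 1 = 1 + C)
W(A, O) = -4 + A + O (W(A, O) = -3 + ((A + O) - 1) = -3 + (-1 + A + O) = -4 + A + O)
U(H) = (-7 + H)*(3 + H) (U(H) = ((-4 + H - 2) + 9)*(H - 7) = ((-6 + H) + 9)*(-7 + H) = (3 + H)*(-7 + H) = (-7 + H)*(3 + H))
-393 - U(z(-4, 6)) = -393 - (-21 + (1 + 6)² - 4*(1 + 6)) = -393 - (-21 + 7² - 4*7) = -393 - (-21 + 49 - 28) = -393 - 1*0 = -393 + 0 = -393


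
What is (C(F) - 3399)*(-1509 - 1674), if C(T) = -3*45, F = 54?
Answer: 11248722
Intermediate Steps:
C(T) = -135
(C(F) - 3399)*(-1509 - 1674) = (-135 - 3399)*(-1509 - 1674) = -3534*(-3183) = 11248722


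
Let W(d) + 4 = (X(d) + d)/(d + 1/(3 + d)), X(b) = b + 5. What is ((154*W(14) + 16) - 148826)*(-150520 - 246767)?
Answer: 14153913522540/239 ≈ 5.9221e+10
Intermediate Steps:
X(b) = 5 + b
W(d) = -4 + (5 + 2*d)/(d + 1/(3 + d)) (W(d) = -4 + ((5 + d) + d)/(d + 1/(3 + d)) = -4 + (5 + 2*d)/(d + 1/(3 + d)))
((154*W(14) + 16) - 148826)*(-150520 - 246767) = ((154*((11 - 1*14 - 2*14²)/(1 + 14² + 3*14)) + 16) - 148826)*(-150520 - 246767) = ((154*((11 - 14 - 2*196)/(1 + 196 + 42)) + 16) - 148826)*(-397287) = ((154*((11 - 14 - 392)/239) + 16) - 148826)*(-397287) = ((154*((1/239)*(-395)) + 16) - 148826)*(-397287) = ((154*(-395/239) + 16) - 148826)*(-397287) = ((-60830/239 + 16) - 148826)*(-397287) = (-57006/239 - 148826)*(-397287) = -35626420/239*(-397287) = 14153913522540/239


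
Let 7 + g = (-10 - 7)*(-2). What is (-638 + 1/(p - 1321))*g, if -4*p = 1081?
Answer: -109643598/6365 ≈ -17226.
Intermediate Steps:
p = -1081/4 (p = -¼*1081 = -1081/4 ≈ -270.25)
g = 27 (g = -7 + (-10 - 7)*(-2) = -7 - 17*(-2) = -7 + 34 = 27)
(-638 + 1/(p - 1321))*g = (-638 + 1/(-1081/4 - 1321))*27 = (-638 + 1/(-6365/4))*27 = (-638 - 4/6365)*27 = -4060874/6365*27 = -109643598/6365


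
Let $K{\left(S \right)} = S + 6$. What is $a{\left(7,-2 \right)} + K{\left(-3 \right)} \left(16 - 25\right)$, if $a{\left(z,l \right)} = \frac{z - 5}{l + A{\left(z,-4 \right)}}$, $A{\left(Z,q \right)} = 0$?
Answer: $-28$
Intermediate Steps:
$K{\left(S \right)} = 6 + S$
$a{\left(z,l \right)} = \frac{-5 + z}{l}$ ($a{\left(z,l \right)} = \frac{z - 5}{l + 0} = \frac{-5 + z}{l}$)
$a{\left(7,-2 \right)} + K{\left(-3 \right)} \left(16 - 25\right) = \frac{-5 + 7}{-2} + \left(6 - 3\right) \left(16 - 25\right) = \left(- \frac{1}{2}\right) 2 + 3 \left(-9\right) = -1 - 27 = -28$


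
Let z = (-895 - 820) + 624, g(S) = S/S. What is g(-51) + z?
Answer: -1090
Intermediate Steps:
g(S) = 1
z = -1091 (z = -1715 + 624 = -1091)
g(-51) + z = 1 - 1091 = -1090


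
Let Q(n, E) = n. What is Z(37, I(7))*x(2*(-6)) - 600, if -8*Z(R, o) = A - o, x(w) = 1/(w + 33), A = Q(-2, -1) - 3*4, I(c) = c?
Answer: -4799/8 ≈ -599.88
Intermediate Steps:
A = -14 (A = -2 - 3*4 = -2 - 12 = -14)
x(w) = 1/(33 + w)
Z(R, o) = 7/4 + o/8 (Z(R, o) = -(-14 - o)/8 = 7/4 + o/8)
Z(37, I(7))*x(2*(-6)) - 600 = (7/4 + (⅛)*7)/(33 + 2*(-6)) - 600 = (7/4 + 7/8)/(33 - 12) - 600 = (21/8)/21 - 600 = (21/8)*(1/21) - 600 = ⅛ - 600 = -4799/8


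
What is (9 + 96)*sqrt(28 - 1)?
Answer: 315*sqrt(3) ≈ 545.60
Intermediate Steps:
(9 + 96)*sqrt(28 - 1) = 105*sqrt(27) = 105*(3*sqrt(3)) = 315*sqrt(3)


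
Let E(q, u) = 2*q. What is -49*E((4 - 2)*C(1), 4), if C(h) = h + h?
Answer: -392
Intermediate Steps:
C(h) = 2*h
-49*E((4 - 2)*C(1), 4) = -98*(4 - 2)*(2*1) = -98*2*2 = -98*4 = -49*8 = -392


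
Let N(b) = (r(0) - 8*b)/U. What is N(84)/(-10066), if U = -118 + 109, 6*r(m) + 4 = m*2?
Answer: -1009/135891 ≈ -0.0074251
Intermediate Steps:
r(m) = -2/3 + m/3 (r(m) = -2/3 + (m*2)/6 = -2/3 + (2*m)/6 = -2/3 + m/3)
U = -9
N(b) = 2/27 + 8*b/9 (N(b) = ((-2/3 + (1/3)*0) - 8*b)/(-9) = ((-2/3 + 0) - 8*b)*(-1/9) = (-2/3 - 8*b)*(-1/9) = 2/27 + 8*b/9)
N(84)/(-10066) = (2/27 + (8/9)*84)/(-10066) = (2/27 + 224/3)*(-1/10066) = (2018/27)*(-1/10066) = -1009/135891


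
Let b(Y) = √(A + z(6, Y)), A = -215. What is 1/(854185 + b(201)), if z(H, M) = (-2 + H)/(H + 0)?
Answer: 2562555/2188896043318 - I*√1929/2188896043318 ≈ 1.1707e-6 - 2.0065e-11*I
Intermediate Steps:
z(H, M) = (-2 + H)/H
b(Y) = I*√1929/3 (b(Y) = √(-215 + (-2 + 6)/6) = √(-215 + (⅙)*4) = √(-215 + ⅔) = √(-643/3) = I*√1929/3)
1/(854185 + b(201)) = 1/(854185 + I*√1929/3)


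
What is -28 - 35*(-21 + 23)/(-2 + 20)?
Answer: -287/9 ≈ -31.889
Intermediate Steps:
-28 - 35*(-21 + 23)/(-2 + 20) = -28 - 70/18 = -28 - 35*⅑ = -28 - 35/9 = -287/9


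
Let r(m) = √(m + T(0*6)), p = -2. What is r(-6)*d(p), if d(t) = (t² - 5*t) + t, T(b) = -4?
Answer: 12*I*√10 ≈ 37.947*I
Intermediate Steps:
d(t) = t² - 4*t
r(m) = √(-4 + m) (r(m) = √(m - 4) = √(-4 + m))
r(-6)*d(p) = √(-4 - 6)*(-2*(-4 - 2)) = √(-10)*(-2*(-6)) = (I*√10)*12 = 12*I*√10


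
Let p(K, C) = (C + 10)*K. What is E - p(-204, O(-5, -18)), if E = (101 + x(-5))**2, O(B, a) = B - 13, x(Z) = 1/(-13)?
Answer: 1445536/169 ≈ 8553.5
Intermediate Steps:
x(Z) = -1/13
O(B, a) = -13 + B
E = 1721344/169 (E = (101 - 1/13)**2 = (1312/13)**2 = 1721344/169 ≈ 10185.)
p(K, C) = K*(10 + C) (p(K, C) = (10 + C)*K = K*(10 + C))
E - p(-204, O(-5, -18)) = 1721344/169 - (-204)*(10 + (-13 - 5)) = 1721344/169 - (-204)*(10 - 18) = 1721344/169 - (-204)*(-8) = 1721344/169 - 1*1632 = 1721344/169 - 1632 = 1445536/169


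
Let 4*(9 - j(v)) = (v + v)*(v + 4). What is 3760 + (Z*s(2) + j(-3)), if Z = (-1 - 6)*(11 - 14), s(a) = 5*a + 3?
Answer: 8087/2 ≈ 4043.5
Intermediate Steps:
j(v) = 9 - v*(4 + v)/2 (j(v) = 9 - (v + v)*(v + 4)/4 = 9 - 2*v*(4 + v)/4 = 9 - v*(4 + v)/2)
s(a) = 3 + 5*a
Z = 21 (Z = -7*(-3) = 21)
3760 + (Z*s(2) + j(-3)) = 3760 + (21*(3 + 5*2) + (9 - 2*(-3) - ½*(-3)²)) = 3760 + (21*(3 + 10) + (9 + 6 - ½*9)) = 3760 + (21*13 + (9 + 6 - 9/2)) = 3760 + (273 + 21/2) = 3760 + 567/2 = 8087/2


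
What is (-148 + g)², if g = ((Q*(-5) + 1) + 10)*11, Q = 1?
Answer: 6724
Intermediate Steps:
g = 66 (g = ((1*(-5) + 1) + 10)*11 = ((-5 + 1) + 10)*11 = (-4 + 10)*11 = 6*11 = 66)
(-148 + g)² = (-148 + 66)² = (-82)² = 6724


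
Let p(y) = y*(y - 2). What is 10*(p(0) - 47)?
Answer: -470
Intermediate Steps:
p(y) = y*(-2 + y)
10*(p(0) - 47) = 10*(0*(-2 + 0) - 47) = 10*(0*(-2) - 47) = 10*(0 - 47) = 10*(-47) = -470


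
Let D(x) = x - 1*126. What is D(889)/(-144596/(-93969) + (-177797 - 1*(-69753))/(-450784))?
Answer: 8080116913512/18833587475 ≈ 429.03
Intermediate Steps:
D(x) = -126 + x (D(x) = x - 126 = -126 + x)
D(889)/(-144596/(-93969) + (-177797 - 1*(-69753))/(-450784)) = (-126 + 889)/(-144596/(-93969) + (-177797 - 1*(-69753))/(-450784)) = 763/(-144596*(-1/93969) + (-177797 + 69753)*(-1/450784)) = 763/(144596/93969 - 108044*(-1/450784)) = 763/(144596/93969 + 27011/112696) = 763/(18833587475/10589930424) = 763*(10589930424/18833587475) = 8080116913512/18833587475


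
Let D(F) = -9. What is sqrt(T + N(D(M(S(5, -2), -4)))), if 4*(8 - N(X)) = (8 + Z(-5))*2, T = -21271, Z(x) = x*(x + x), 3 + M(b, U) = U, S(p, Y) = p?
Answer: 2*I*sqrt(5323) ≈ 145.92*I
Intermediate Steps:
M(b, U) = -3 + U
Z(x) = 2*x**2 (Z(x) = x*(2*x) = 2*x**2)
N(X) = -21 (N(X) = 8 - (8 + 2*(-5)**2)*2/4 = 8 - (8 + 2*25)*2/4 = 8 - (8 + 50)*2/4 = 8 - 29*2/2 = 8 - 1/4*116 = 8 - 29 = -21)
sqrt(T + N(D(M(S(5, -2), -4)))) = sqrt(-21271 - 21) = sqrt(-21292) = 2*I*sqrt(5323)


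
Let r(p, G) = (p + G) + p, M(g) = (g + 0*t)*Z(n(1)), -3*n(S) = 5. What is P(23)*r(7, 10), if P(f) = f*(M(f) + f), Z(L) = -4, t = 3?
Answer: -38088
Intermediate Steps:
n(S) = -5/3 (n(S) = -⅓*5 = -5/3)
M(g) = -4*g (M(g) = (g + 0*3)*(-4) = (g + 0)*(-4) = g*(-4) = -4*g)
r(p, G) = G + 2*p (r(p, G) = (G + p) + p = G + 2*p)
P(f) = -3*f² (P(f) = f*(-4*f + f) = f*(-3*f) = -3*f²)
P(23)*r(7, 10) = (-3*23²)*(10 + 2*7) = (-3*529)*(10 + 14) = -1587*24 = -38088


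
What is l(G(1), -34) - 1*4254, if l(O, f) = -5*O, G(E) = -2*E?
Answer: -4244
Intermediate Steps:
l(G(1), -34) - 1*4254 = -(-10) - 1*4254 = -5*(-2) - 4254 = 10 - 4254 = -4244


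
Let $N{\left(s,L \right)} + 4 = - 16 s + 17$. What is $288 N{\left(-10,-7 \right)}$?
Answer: $49824$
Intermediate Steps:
$N{\left(s,L \right)} = 13 - 16 s$ ($N{\left(s,L \right)} = -4 - \left(-17 + 16 s\right) = 13 - 16 s$)
$288 N{\left(-10,-7 \right)} = 288 \left(13 - -160\right) = 288 \left(13 + 160\right) = 288 \cdot 173 = 49824$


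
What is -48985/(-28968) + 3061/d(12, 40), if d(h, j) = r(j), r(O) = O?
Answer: 5664403/72420 ≈ 78.216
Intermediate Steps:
d(h, j) = j
-48985/(-28968) + 3061/d(12, 40) = -48985/(-28968) + 3061/40 = -48985*(-1/28968) + 3061*(1/40) = 48985/28968 + 3061/40 = 5664403/72420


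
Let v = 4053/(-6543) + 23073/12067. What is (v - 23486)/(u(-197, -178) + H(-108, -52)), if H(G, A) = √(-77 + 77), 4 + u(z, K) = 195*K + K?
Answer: 309036755513/459146043642 ≈ 0.67307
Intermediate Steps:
v = 34019696/26318127 (v = 4053*(-1/6543) + 23073*(1/12067) = -1351/2181 + 23073/12067 = 34019696/26318127 ≈ 1.2926)
u(z, K) = -4 + 196*K (u(z, K) = -4 + (195*K + K) = -4 + 196*K)
H(G, A) = 0 (H(G, A) = √0 = 0)
(v - 23486)/(u(-197, -178) + H(-108, -52)) = (34019696/26318127 - 23486)/((-4 + 196*(-178)) + 0) = -618073511026/(26318127*((-4 - 34888) + 0)) = -618073511026/(26318127*(-34892 + 0)) = -618073511026/26318127/(-34892) = -618073511026/26318127*(-1/34892) = 309036755513/459146043642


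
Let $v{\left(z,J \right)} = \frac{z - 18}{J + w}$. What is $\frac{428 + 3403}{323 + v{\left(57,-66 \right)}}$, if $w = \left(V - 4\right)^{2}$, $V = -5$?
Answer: $\frac{19155}{1628} \approx 11.766$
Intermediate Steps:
$w = 81$ ($w = \left(-5 - 4\right)^{2} = \left(-9\right)^{2} = 81$)
$v{\left(z,J \right)} = \frac{-18 + z}{81 + J}$ ($v{\left(z,J \right)} = \frac{z - 18}{J + 81} = \frac{-18 + z}{81 + J}$)
$\frac{428 + 3403}{323 + v{\left(57,-66 \right)}} = \frac{428 + 3403}{323 + \frac{-18 + 57}{81 - 66}} = \frac{3831}{323 + \frac{1}{15} \cdot 39} = \frac{3831}{323 + \frac{13}{5}} = \frac{3831}{\frac{1628}{5}} = 3831 \cdot \frac{5}{1628} = \frac{19155}{1628}$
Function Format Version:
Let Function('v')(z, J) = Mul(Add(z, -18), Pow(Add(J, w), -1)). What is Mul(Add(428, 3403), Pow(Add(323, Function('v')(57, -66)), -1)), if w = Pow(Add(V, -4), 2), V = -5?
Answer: Rational(19155, 1628) ≈ 11.766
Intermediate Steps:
w = 81 (w = Pow(Add(-5, -4), 2) = Pow(-9, 2) = 81)
Function('v')(z, J) = Mul(Pow(Add(81, J), -1), Add(-18, z)) (Function('v')(z, J) = Mul(Add(z, -18), Pow(Add(J, 81), -1)) = Mul(Add(-18, z), Pow(Add(81, J), -1)) = Mul(Pow(Add(81, J), -1), Add(-18, z)))
Mul(Add(428, 3403), Pow(Add(323, Function('v')(57, -66)), -1)) = Mul(Add(428, 3403), Pow(Add(323, Mul(Pow(Add(81, -66), -1), Add(-18, 57))), -1)) = Mul(3831, Pow(Add(323, Mul(Pow(15, -1), 39)), -1)) = Mul(3831, Pow(Add(323, Mul(Rational(1, 15), 39)), -1)) = Mul(3831, Pow(Add(323, Rational(13, 5)), -1)) = Mul(3831, Pow(Rational(1628, 5), -1)) = Mul(3831, Rational(5, 1628)) = Rational(19155, 1628)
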